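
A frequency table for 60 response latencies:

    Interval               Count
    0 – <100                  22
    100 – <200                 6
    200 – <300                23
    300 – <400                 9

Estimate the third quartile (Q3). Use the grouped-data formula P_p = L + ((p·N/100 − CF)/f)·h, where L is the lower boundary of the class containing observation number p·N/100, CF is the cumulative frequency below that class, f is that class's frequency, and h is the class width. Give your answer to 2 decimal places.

N = 60; target position k = 75/100 · 60 = 45.
Cumulative frequencies: 22, 28, 51, 60.
Observation 45 falls in the class 200 – <300.
L = 200, CF = 28, f = 23, h = 100.
P75 = 200 + ((45 − 28)/23)·100 = 200 + 73.913 = 273.913.

273.91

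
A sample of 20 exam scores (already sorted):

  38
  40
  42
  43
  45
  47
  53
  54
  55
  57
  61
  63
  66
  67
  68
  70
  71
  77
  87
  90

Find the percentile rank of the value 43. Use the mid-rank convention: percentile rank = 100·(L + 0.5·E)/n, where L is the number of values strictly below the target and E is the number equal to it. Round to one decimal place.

Count below 43: L = 3; count equal: E = 1; n = 20.
Percentile rank = 100·(3 + 0.5·1)/20 = 100·3.5/20 = 17.5.

17.5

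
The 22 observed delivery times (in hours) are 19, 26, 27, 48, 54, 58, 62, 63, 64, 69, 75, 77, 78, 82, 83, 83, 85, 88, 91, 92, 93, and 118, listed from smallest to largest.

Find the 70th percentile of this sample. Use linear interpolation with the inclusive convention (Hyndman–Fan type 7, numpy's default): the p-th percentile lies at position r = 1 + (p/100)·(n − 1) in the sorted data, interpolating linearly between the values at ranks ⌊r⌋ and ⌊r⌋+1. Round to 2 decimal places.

n = 22.
r = 1 + (70/100)·(22 − 1) = 1 + 14.7 = 15.7.
Rank 15 is 83 and rank 16 is 83.
Interpolate: 83 + 0.7·(83 − 83) = 83 + 0.7·0 = 83.

83.00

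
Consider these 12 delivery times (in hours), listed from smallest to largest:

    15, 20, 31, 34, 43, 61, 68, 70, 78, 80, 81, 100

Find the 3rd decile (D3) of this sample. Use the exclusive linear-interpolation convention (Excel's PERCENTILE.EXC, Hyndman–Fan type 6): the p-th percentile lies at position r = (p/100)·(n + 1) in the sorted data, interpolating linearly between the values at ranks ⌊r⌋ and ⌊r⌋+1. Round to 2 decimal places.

n = 12.
r = (30/100)·(12 + 1) = 3.9.
Rank 3 is 31 and rank 4 is 34.
Interpolate: 31 + 0.9·(34 − 31) = 31 + 0.9·3 = 33.7.

33.70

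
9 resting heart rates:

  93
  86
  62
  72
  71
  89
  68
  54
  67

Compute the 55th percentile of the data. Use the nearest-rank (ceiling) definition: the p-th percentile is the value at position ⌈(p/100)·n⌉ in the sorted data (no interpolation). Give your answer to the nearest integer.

71

Sorted: 54, 62, 67, 68, 71, 72, 86, 89, 93.
n = 9.
Position = ⌈55/100 · 9⌉ = ⌈4.95⌉ = 5.
The value at rank 5 is 71.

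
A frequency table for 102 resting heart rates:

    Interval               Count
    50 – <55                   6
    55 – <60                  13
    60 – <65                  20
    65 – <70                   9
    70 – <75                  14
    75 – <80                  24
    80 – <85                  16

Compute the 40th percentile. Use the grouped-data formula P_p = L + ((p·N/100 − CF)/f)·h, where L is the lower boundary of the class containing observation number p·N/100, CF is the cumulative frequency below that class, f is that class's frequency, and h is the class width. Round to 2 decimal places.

66.00

N = 102; target position k = 40/100 · 102 = 40.8.
Cumulative frequencies: 6, 19, 39, 48, 62, 86, 102.
Observation 40.8 falls in the class 65 – <70.
L = 65, CF = 39, f = 9, h = 5.
P40 = 65 + ((40.8 − 39)/9)·5 = 65 + 1 = 66.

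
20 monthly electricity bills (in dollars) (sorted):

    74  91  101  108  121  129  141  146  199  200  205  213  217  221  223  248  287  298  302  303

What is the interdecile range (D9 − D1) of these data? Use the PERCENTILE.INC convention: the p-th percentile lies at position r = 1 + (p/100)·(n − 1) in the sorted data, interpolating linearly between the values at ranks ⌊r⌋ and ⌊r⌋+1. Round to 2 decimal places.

n = 20.
P10: r = 2.9; ranks 2–3 are 91, 101; interpolating gives 100.
P90: r = 18.1; ranks 18–19 are 298, 302; interpolating gives 298.4.
Difference: 298.4 − 100 = 198.4.

198.40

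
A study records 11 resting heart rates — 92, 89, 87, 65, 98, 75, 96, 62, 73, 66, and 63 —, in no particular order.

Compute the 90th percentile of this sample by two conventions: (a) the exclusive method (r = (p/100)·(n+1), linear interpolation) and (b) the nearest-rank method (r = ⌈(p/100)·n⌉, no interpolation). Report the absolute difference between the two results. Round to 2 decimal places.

1.60

Sorted: 62, 63, 65, 66, 73, 75, 87, 89, 92, 96, 98.
n = 11.
(a) r = 10.8; between ranks 10 (96) and 11 (98): 97.6.
(b) the nearest-rank method: rank 10 → 96.
|97.6 − 96| = 1.6.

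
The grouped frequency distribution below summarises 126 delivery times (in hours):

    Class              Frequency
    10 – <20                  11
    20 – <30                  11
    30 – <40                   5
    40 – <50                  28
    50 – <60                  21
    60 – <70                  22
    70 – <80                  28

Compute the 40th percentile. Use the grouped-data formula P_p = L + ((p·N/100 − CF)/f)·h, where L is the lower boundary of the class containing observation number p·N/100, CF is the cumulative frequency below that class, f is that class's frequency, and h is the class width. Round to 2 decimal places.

N = 126; target position k = 40/100 · 126 = 50.4.
Cumulative frequencies: 11, 22, 27, 55, 76, 98, 126.
Observation 50.4 falls in the class 40 – <50.
L = 40, CF = 27, f = 28, h = 10.
P40 = 40 + ((50.4 − 27)/28)·10 = 40 + 8.35714 = 48.3571.

48.36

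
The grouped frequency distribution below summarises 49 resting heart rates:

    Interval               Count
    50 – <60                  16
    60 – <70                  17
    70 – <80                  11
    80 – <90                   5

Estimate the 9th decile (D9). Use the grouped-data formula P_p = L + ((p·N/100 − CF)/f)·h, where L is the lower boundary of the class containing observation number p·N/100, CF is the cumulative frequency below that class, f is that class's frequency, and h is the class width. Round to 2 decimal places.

80.20

N = 49; target position k = 90/100 · 49 = 44.1.
Cumulative frequencies: 16, 33, 44, 49.
Observation 44.1 falls in the class 80 – <90.
L = 80, CF = 44, f = 5, h = 10.
P90 = 80 + ((44.1 − 44)/5)·10 = 80 + 0.2 = 80.2.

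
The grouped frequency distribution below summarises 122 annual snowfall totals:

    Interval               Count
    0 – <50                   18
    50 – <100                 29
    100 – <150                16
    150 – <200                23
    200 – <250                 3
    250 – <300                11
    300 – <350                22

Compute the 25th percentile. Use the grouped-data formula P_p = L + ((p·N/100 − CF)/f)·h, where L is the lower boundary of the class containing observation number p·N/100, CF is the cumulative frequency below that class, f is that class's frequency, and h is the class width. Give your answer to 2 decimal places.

71.55

N = 122; target position k = 25/100 · 122 = 30.5.
Cumulative frequencies: 18, 47, 63, 86, 89, 100, 122.
Observation 30.5 falls in the class 50 – <100.
L = 50, CF = 18, f = 29, h = 50.
P25 = 50 + ((30.5 − 18)/29)·50 = 50 + 21.5517 = 71.5517.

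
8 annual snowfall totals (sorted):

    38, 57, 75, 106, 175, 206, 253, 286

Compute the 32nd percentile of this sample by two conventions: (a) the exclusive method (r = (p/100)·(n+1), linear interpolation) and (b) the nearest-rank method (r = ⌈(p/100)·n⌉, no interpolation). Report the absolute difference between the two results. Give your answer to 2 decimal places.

2.16

n = 8.
(a) r = 2.88; between ranks 2 (57) and 3 (75): 72.84.
(b) the nearest-rank method: rank 3 → 75.
|72.84 − 75| = 2.16.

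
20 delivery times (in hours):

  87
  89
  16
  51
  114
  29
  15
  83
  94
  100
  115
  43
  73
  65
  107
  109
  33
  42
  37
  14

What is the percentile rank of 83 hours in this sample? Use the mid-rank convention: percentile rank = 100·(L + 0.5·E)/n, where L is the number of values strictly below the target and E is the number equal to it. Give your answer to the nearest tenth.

57.5

Sorted: 14, 15, 16, 29, 33, 37, 42, 43, 51, 65, 73, 83, 87, 89, 94, 100, 107, 109, 114, 115.
Count below 83: L = 11; count equal: E = 1; n = 20.
Percentile rank = 100·(11 + 0.5·1)/20 = 100·11.5/20 = 57.5.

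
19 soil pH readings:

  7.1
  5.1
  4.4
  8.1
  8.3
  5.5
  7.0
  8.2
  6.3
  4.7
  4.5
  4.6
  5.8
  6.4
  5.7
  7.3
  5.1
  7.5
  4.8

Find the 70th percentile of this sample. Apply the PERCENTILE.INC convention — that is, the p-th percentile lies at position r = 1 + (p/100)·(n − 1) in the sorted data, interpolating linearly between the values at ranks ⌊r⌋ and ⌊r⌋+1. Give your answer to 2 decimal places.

7.06

Sorted: 4.4, 4.5, 4.6, 4.7, 4.8, 5.1, 5.1, 5.5, 5.7, 5.8, 6.3, 6.4, 7.0, 7.1, 7.3, 7.5, 8.1, 8.2, 8.3.
n = 19.
r = 1 + (70/100)·(19 − 1) = 1 + 12.6 = 13.6.
Rank 13 is 7.0 and rank 14 is 7.1.
Interpolate: 7.0 + 0.6·(7.1 − 7.0) = 7.0 + 0.6·0.1 = 7.06.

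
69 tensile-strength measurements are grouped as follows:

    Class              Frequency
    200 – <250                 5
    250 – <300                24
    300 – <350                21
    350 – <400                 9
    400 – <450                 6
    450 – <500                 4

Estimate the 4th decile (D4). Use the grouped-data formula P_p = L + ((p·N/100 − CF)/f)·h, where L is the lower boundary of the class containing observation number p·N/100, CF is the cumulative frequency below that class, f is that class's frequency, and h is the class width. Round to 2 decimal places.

N = 69; target position k = 40/100 · 69 = 27.6.
Cumulative frequencies: 5, 29, 50, 59, 65, 69.
Observation 27.6 falls in the class 250 – <300.
L = 250, CF = 5, f = 24, h = 50.
P40 = 250 + ((27.6 − 5)/24)·50 = 250 + 47.0833 = 297.083.

297.08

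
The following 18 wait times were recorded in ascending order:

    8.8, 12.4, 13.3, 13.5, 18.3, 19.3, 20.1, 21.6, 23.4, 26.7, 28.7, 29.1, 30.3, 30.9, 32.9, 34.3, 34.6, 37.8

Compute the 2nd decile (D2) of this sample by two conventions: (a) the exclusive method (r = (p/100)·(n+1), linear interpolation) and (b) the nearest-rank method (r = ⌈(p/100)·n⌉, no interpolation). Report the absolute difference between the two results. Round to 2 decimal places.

n = 18.
(a) r = 3.8; between ranks 3 (13.3) and 4 (13.5): 13.46.
(b) the nearest-rank method: rank 4 → 13.5.
|13.46 − 13.5| = 0.04.

0.04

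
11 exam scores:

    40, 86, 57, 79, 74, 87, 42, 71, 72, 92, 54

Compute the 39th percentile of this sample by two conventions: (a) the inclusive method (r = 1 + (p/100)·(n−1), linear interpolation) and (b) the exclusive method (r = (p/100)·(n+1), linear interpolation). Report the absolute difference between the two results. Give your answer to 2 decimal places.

3.08

Sorted: 40, 42, 54, 57, 71, 72, 74, 79, 86, 87, 92.
n = 11.
(a) r = 4.9; between ranks 4 (57) and 5 (71): 69.6.
(b) r = 4.68; between ranks 4 (57) and 5 (71): 66.52.
|69.6 − 66.52| = 3.08.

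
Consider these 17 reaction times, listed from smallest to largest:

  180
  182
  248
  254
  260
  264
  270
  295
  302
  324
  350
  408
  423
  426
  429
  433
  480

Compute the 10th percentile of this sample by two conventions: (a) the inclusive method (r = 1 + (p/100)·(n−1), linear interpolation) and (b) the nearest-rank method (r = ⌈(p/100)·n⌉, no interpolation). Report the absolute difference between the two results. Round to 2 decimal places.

39.60

n = 17.
(a) r = 2.6; between ranks 2 (182) and 3 (248): 221.6.
(b) the nearest-rank method: rank 2 → 182.
|221.6 − 182| = 39.6.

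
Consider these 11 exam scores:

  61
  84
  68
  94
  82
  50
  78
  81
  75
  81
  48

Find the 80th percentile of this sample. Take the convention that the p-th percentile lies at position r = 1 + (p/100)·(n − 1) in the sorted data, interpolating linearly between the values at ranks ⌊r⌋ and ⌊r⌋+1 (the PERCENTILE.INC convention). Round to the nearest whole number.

Sorted: 48, 50, 61, 68, 75, 78, 81, 81, 82, 84, 94.
n = 11.
r = 1 + (80/100)·(11 − 1) = 1 + 8 = 9.
r is an integer, so P80 is the value at rank 9: 82.

82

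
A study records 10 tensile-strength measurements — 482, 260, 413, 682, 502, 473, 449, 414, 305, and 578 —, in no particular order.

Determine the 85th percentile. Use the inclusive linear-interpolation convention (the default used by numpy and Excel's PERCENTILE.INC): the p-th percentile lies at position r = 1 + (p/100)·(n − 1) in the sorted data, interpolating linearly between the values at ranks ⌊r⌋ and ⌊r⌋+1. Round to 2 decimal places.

551.40

Sorted: 260, 305, 413, 414, 449, 473, 482, 502, 578, 682.
n = 10.
r = 1 + (85/100)·(10 − 1) = 1 + 7.65 = 8.65.
Rank 8 is 502 and rank 9 is 578.
Interpolate: 502 + 0.65·(578 − 502) = 502 + 0.65·76 = 551.4.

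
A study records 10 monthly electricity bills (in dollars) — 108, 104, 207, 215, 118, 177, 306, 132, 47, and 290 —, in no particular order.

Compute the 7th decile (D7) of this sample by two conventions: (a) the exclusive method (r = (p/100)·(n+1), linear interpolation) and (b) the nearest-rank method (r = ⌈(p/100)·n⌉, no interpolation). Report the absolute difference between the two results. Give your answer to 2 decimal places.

5.60

Sorted: 47, 104, 108, 118, 132, 177, 207, 215, 290, 306.
n = 10.
(a) r = 7.7; between ranks 7 (207) and 8 (215): 212.6.
(b) the nearest-rank method: rank 7 → 207.
|212.6 − 207| = 5.6.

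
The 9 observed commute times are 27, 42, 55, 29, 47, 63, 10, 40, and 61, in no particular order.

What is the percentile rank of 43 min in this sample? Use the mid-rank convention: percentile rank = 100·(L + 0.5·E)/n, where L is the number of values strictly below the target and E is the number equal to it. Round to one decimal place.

55.6

Sorted: 10, 27, 29, 40, 42, 47, 55, 61, 63.
Count below 43: L = 5; count equal: E = 0; n = 9.
Percentile rank = 100·(5 + 0.5·0)/9 = 100·5/9 = 55.56.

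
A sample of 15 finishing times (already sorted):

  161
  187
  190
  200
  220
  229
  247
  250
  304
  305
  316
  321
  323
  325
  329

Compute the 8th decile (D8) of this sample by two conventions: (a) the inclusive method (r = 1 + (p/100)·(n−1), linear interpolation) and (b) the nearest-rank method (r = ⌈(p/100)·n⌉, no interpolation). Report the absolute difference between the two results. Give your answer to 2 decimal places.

0.40

n = 15.
(a) r = 12.2; between ranks 12 (321) and 13 (323): 321.4.
(b) the nearest-rank method: rank 12 → 321.
|321.4 − 321| = 0.4.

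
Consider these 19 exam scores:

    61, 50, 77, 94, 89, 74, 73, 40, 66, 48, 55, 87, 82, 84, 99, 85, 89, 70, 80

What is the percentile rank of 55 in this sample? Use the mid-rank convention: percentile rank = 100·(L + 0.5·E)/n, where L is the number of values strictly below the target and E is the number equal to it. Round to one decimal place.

18.4

Sorted: 40, 48, 50, 55, 61, 66, 70, 73, 74, 77, 80, 82, 84, 85, 87, 89, 89, 94, 99.
Count below 55: L = 3; count equal: E = 1; n = 19.
Percentile rank = 100·(3 + 0.5·1)/19 = 100·3.5/19 = 18.42.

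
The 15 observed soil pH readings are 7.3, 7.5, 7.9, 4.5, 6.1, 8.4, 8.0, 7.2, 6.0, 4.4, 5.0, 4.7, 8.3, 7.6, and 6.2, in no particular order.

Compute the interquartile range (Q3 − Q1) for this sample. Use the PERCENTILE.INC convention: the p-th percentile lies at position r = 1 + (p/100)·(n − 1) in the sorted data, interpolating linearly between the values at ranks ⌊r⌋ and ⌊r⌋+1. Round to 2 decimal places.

Sorted: 4.4, 4.5, 4.7, 5.0, 6.0, 6.1, 6.2, 7.2, 7.3, 7.5, 7.6, 7.9, 8.0, 8.3, 8.4.
n = 15.
P25: r = 4.5; ranks 4–5 are 5.0, 6.0; interpolating gives 5.5.
P75: r = 11.5; ranks 11–12 are 7.6, 7.9; interpolating gives 7.75.
Difference: 7.75 − 5.5 = 2.25.

2.25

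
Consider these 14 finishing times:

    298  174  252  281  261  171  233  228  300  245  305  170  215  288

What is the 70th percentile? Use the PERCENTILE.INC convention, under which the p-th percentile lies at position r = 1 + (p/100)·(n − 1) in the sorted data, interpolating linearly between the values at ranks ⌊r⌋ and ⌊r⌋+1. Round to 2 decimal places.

Sorted: 170, 171, 174, 215, 228, 233, 245, 252, 261, 281, 288, 298, 300, 305.
n = 14.
r = 1 + (70/100)·(14 − 1) = 1 + 9.1 = 10.1.
Rank 10 is 281 and rank 11 is 288.
Interpolate: 281 + 0.1·(288 − 281) = 281 + 0.1·7 = 281.7.

281.70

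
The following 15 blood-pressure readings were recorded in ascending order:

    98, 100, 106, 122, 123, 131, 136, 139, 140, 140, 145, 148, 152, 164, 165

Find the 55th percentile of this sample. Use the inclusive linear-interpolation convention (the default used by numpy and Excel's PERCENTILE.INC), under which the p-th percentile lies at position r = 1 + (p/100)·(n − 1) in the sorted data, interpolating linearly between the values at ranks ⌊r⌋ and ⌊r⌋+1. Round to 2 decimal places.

139.70

n = 15.
r = 1 + (55/100)·(15 − 1) = 1 + 7.7 = 8.7.
Rank 8 is 139 and rank 9 is 140.
Interpolate: 139 + 0.7·(140 − 139) = 139 + 0.7·1 = 139.7.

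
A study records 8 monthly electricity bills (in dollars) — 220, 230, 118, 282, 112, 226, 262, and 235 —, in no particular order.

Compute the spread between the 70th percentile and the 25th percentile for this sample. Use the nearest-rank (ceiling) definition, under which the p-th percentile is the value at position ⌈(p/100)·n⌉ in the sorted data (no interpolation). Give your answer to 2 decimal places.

117.00

Sorted: 112, 118, 220, 226, 230, 235, 262, 282.
n = 8.
P25: rank ⌈25/100·8⌉ = 2 → 118.
P70: rank ⌈70/100·8⌉ = 6 → 235.
Difference: 235 − 118 = 117.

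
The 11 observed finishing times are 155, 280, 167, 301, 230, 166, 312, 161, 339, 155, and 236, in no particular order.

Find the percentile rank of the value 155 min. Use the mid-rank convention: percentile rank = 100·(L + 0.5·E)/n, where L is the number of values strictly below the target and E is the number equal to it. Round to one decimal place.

Sorted: 155, 155, 161, 166, 167, 230, 236, 280, 301, 312, 339.
Count below 155: L = 0; count equal: E = 2; n = 11.
Percentile rank = 100·(0 + 0.5·2)/11 = 100·1/11 = 9.091.

9.1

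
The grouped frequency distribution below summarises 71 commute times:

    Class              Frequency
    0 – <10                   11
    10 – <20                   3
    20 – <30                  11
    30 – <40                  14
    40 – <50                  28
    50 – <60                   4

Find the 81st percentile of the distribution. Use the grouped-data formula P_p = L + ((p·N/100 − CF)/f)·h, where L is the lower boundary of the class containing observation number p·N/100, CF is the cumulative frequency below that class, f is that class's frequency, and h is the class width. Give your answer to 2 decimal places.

N = 71; target position k = 81/100 · 71 = 57.51.
Cumulative frequencies: 11, 14, 25, 39, 67, 71.
Observation 57.51 falls in the class 40 – <50.
L = 40, CF = 39, f = 28, h = 10.
P81 = 40 + ((57.51 − 39)/28)·10 = 40 + 6.61071 = 46.6107.

46.61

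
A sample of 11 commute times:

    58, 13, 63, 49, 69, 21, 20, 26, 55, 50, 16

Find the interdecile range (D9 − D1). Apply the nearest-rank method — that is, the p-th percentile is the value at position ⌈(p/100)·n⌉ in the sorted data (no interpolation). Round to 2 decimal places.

Sorted: 13, 16, 20, 21, 26, 49, 50, 55, 58, 63, 69.
n = 11.
P10: rank ⌈10/100·11⌉ = 2 → 16.
P90: rank ⌈90/100·11⌉ = 10 → 63.
Difference: 63 − 16 = 47.

47.00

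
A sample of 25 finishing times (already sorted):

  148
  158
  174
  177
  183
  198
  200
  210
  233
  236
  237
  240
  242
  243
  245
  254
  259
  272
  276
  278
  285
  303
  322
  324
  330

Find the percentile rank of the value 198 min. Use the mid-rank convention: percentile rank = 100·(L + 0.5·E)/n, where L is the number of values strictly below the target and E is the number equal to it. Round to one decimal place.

Count below 198: L = 5; count equal: E = 1; n = 25.
Percentile rank = 100·(5 + 0.5·1)/25 = 100·5.5/25 = 22.

22.0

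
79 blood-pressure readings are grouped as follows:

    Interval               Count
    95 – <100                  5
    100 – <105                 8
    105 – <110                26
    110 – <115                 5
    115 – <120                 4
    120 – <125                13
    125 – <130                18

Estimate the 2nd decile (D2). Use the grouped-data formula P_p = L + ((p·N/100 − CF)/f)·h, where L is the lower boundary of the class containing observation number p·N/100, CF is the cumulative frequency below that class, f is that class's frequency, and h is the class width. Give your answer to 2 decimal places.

N = 79; target position k = 20/100 · 79 = 15.8.
Cumulative frequencies: 5, 13, 39, 44, 48, 61, 79.
Observation 15.8 falls in the class 105 – <110.
L = 105, CF = 13, f = 26, h = 5.
P20 = 105 + ((15.8 − 13)/26)·5 = 105 + 0.538462 = 105.538.

105.54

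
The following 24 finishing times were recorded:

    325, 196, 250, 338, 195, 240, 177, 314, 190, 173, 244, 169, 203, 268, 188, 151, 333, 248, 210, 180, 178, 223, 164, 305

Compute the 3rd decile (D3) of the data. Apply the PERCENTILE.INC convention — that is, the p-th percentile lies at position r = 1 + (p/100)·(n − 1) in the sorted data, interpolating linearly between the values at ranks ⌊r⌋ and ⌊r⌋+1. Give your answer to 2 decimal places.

Sorted: 151, 164, 169, 173, 177, 178, 180, 188, 190, 195, 196, 203, 210, 223, 240, 244, 248, 250, 268, 305, 314, 325, 333, 338.
n = 24.
r = 1 + (30/100)·(24 − 1) = 1 + 6.9 = 7.9.
Rank 7 is 180 and rank 8 is 188.
Interpolate: 180 + 0.9·(188 − 180) = 180 + 0.9·8 = 187.2.

187.20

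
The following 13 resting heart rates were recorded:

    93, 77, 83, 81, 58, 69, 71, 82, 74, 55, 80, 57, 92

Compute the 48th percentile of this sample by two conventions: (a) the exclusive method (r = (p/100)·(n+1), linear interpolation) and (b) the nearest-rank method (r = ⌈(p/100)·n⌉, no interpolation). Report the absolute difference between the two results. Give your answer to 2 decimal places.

0.84

Sorted: 55, 57, 58, 69, 71, 74, 77, 80, 81, 82, 83, 92, 93.
n = 13.
(a) r = 6.72; between ranks 6 (74) and 7 (77): 76.16.
(b) the nearest-rank method: rank 7 → 77.
|76.16 − 77| = 0.84.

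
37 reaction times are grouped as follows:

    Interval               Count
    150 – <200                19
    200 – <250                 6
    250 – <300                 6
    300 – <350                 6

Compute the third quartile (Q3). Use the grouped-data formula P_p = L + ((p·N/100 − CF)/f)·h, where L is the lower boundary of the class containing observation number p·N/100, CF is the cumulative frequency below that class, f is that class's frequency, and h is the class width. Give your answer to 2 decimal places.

N = 37; target position k = 75/100 · 37 = 27.75.
Cumulative frequencies: 19, 25, 31, 37.
Observation 27.75 falls in the class 250 – <300.
L = 250, CF = 25, f = 6, h = 50.
P75 = 250 + ((27.75 − 25)/6)·50 = 250 + 22.9167 = 272.917.

272.92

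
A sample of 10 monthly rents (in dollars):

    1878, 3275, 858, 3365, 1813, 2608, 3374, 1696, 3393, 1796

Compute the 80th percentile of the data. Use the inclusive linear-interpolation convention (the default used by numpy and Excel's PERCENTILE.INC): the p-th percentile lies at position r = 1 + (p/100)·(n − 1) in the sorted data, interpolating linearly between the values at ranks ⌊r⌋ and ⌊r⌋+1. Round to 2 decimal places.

3366.80

Sorted: 858, 1696, 1796, 1813, 1878, 2608, 3275, 3365, 3374, 3393.
n = 10.
r = 1 + (80/100)·(10 − 1) = 1 + 7.2 = 8.2.
Rank 8 is 3365 and rank 9 is 3374.
Interpolate: 3365 + 0.2·(3374 − 3365) = 3365 + 0.2·9 = 3366.8.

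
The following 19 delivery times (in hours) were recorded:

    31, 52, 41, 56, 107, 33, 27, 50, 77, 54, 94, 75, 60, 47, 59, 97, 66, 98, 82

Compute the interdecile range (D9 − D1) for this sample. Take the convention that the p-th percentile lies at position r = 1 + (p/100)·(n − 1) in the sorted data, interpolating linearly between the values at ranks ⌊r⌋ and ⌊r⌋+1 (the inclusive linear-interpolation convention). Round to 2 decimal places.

64.60

Sorted: 27, 31, 33, 41, 47, 50, 52, 54, 56, 59, 60, 66, 75, 77, 82, 94, 97, 98, 107.
n = 19.
P10: r = 2.8; ranks 2–3 are 31, 33; interpolating gives 32.6.
P90: r = 17.2; ranks 17–18 are 97, 98; interpolating gives 97.2.
Difference: 97.2 − 32.6 = 64.6.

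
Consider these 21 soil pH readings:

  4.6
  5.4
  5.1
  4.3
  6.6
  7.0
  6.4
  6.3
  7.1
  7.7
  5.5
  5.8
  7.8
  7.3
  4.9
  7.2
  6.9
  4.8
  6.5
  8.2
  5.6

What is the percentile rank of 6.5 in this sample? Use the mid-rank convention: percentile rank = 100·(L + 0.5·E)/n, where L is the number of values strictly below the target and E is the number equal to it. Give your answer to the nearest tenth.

Sorted: 4.3, 4.6, 4.8, 4.9, 5.1, 5.4, 5.5, 5.6, 5.8, 6.3, 6.4, 6.5, 6.6, 6.9, 7.0, 7.1, 7.2, 7.3, 7.7, 7.8, 8.2.
Count below 6.5: L = 11; count equal: E = 1; n = 21.
Percentile rank = 100·(11 + 0.5·1)/21 = 100·11.5/21 = 54.76.

54.8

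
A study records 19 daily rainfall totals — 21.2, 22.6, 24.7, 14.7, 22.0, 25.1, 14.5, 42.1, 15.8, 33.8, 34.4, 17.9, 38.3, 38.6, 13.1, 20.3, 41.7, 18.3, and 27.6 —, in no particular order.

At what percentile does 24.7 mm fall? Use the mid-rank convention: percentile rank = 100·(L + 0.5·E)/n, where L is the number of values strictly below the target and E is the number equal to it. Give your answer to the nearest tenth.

55.3

Sorted: 13.1, 14.5, 14.7, 15.8, 17.9, 18.3, 20.3, 21.2, 22.0, 22.6, 24.7, 25.1, 27.6, 33.8, 34.4, 38.3, 38.6, 41.7, 42.1.
Count below 24.7: L = 10; count equal: E = 1; n = 19.
Percentile rank = 100·(10 + 0.5·1)/19 = 100·10.5/19 = 55.26.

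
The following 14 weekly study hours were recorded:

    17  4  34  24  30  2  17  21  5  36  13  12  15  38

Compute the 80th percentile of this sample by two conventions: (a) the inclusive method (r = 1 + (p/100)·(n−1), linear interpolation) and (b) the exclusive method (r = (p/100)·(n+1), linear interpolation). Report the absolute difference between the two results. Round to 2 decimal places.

Sorted: 2, 4, 5, 12, 13, 15, 17, 17, 21, 24, 30, 34, 36, 38.
n = 14.
(a) r = 11.4; between ranks 11 (30) and 12 (34): 31.6.
(b) r = 12 → value at rank 12 = 34.
|31.6 − 34| = 2.4.

2.40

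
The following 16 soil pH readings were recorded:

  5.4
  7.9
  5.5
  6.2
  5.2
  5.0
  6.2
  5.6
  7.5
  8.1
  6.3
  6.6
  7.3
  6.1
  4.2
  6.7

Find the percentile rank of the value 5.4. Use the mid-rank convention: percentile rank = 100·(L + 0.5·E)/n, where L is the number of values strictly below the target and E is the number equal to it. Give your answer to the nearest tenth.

Sorted: 4.2, 5.0, 5.2, 5.4, 5.5, 5.6, 6.1, 6.2, 6.2, 6.3, 6.6, 6.7, 7.3, 7.5, 7.9, 8.1.
Count below 5.4: L = 3; count equal: E = 1; n = 16.
Percentile rank = 100·(3 + 0.5·1)/16 = 100·3.5/16 = 21.88.

21.9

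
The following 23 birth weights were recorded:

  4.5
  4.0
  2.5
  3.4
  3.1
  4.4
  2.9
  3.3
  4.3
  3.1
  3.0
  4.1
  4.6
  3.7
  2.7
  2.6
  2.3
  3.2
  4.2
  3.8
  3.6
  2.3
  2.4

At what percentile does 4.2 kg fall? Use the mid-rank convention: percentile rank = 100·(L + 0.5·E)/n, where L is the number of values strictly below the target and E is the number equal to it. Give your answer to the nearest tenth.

80.4

Sorted: 2.3, 2.3, 2.4, 2.5, 2.6, 2.7, 2.9, 3.0, 3.1, 3.1, 3.2, 3.3, 3.4, 3.6, 3.7, 3.8, 4.0, 4.1, 4.2, 4.3, 4.4, 4.5, 4.6.
Count below 4.2: L = 18; count equal: E = 1; n = 23.
Percentile rank = 100·(18 + 0.5·1)/23 = 100·18.5/23 = 80.43.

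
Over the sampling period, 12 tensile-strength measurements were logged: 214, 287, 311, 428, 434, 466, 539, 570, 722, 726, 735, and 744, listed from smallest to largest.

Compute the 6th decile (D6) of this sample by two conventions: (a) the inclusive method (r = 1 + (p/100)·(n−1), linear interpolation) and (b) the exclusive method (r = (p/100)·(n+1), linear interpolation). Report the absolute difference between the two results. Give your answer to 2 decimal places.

n = 12.
(a) r = 7.6; between ranks 7 (539) and 8 (570): 557.6.
(b) r = 7.8; between ranks 7 (539) and 8 (570): 563.8.
|557.6 − 563.8| = 6.2.

6.20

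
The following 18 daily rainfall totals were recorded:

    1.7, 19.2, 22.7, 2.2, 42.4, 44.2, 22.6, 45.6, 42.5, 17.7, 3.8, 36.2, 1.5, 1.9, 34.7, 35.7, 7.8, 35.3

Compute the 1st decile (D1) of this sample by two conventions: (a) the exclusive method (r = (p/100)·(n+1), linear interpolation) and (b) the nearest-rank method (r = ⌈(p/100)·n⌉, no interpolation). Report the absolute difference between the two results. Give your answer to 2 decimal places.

Sorted: 1.5, 1.7, 1.9, 2.2, 3.8, 7.8, 17.7, 19.2, 22.6, 22.7, 34.7, 35.3, 35.7, 36.2, 42.4, 42.5, 44.2, 45.6.
n = 18.
(a) r = 1.9; between ranks 1 (1.5) and 2 (1.7): 1.68.
(b) the nearest-rank method: rank 2 → 1.7.
|1.68 − 1.7| = 0.02.

0.02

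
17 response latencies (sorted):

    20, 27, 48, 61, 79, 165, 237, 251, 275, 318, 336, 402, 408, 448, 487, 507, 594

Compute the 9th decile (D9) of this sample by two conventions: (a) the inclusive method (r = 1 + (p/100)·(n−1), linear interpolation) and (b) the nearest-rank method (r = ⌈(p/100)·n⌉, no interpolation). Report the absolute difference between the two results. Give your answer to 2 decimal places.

n = 17.
(a) r = 15.4; between ranks 15 (487) and 16 (507): 495.
(b) the nearest-rank method: rank 16 → 507.
|495 − 507| = 12.

12.00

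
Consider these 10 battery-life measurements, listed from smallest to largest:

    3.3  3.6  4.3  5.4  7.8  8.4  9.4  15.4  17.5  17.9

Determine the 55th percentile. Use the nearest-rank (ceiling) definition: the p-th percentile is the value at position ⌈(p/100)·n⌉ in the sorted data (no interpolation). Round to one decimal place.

n = 10.
Position = ⌈55/100 · 10⌉ = ⌈5.5⌉ = 6.
The value at rank 6 is 8.4.

8.4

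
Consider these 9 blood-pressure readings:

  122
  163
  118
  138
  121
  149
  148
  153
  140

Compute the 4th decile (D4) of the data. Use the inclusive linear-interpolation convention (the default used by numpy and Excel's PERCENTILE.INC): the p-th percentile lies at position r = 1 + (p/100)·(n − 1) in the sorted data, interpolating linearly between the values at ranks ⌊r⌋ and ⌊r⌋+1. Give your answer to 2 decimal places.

Sorted: 118, 121, 122, 138, 140, 148, 149, 153, 163.
n = 9.
r = 1 + (40/100)·(9 − 1) = 1 + 3.2 = 4.2.
Rank 4 is 138 and rank 5 is 140.
Interpolate: 138 + 0.2·(140 − 138) = 138 + 0.2·2 = 138.4.

138.40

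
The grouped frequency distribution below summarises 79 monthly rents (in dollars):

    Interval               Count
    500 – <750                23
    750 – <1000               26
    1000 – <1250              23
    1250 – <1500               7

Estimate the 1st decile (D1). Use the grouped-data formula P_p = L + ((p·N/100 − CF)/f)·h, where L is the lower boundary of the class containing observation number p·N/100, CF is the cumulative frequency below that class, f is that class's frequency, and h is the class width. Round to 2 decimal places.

585.87

N = 79; target position k = 10/100 · 79 = 7.9.
Cumulative frequencies: 23, 49, 72, 79.
Observation 7.9 falls in the class 500 – <750.
L = 500, CF = 0, f = 23, h = 250.
P10 = 500 + ((7.9 − 0)/23)·250 = 500 + 85.8696 = 585.87.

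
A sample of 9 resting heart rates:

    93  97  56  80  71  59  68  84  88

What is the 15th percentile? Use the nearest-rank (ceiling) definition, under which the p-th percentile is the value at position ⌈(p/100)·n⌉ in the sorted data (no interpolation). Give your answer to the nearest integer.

59

Sorted: 56, 59, 68, 71, 80, 84, 88, 93, 97.
n = 9.
Position = ⌈15/100 · 9⌉ = ⌈1.35⌉ = 2.
The value at rank 2 is 59.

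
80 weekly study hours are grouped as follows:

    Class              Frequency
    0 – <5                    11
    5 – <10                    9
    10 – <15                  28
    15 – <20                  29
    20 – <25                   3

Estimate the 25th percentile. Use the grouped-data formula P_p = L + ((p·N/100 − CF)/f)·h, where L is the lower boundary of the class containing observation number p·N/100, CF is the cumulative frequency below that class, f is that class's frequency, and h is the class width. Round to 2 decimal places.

10.00

N = 80; target position k = 25/100 · 80 = 20.
Cumulative frequencies: 11, 20, 48, 77, 80.
Observation 20 falls in the class 5 – <10.
L = 5, CF = 11, f = 9, h = 5.
P25 = 5 + ((20 − 11)/9)·5 = 5 + 5 = 10.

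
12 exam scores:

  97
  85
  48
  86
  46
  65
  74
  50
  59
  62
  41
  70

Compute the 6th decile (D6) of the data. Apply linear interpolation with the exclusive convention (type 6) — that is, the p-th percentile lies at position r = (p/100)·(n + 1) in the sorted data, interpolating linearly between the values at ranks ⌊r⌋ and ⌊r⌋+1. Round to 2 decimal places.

69.00

Sorted: 41, 46, 48, 50, 59, 62, 65, 70, 74, 85, 86, 97.
n = 12.
r = (60/100)·(12 + 1) = 7.8.
Rank 7 is 65 and rank 8 is 70.
Interpolate: 65 + 0.8·(70 − 65) = 65 + 0.8·5 = 69.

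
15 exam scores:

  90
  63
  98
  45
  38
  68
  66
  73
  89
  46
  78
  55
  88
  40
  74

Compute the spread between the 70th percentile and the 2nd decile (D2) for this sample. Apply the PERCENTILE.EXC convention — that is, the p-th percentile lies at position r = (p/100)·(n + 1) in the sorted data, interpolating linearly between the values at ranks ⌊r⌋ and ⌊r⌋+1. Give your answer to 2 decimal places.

Sorted: 38, 40, 45, 46, 55, 63, 66, 68, 73, 74, 78, 88, 89, 90, 98.
n = 15.
P20: r = 3.2; ranks 3–4 are 45, 46; interpolating gives 45.2.
P70: r = 11.2; ranks 11–12 are 78, 88; interpolating gives 80.
Difference: 80 − 45.2 = 34.8.

34.80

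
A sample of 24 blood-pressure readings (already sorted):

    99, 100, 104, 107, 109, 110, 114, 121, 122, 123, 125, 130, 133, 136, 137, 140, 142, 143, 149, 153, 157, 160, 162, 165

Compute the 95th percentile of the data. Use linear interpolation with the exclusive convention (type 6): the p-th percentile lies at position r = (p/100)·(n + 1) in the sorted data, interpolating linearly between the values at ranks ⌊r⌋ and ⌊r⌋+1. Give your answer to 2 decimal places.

164.25

n = 24.
r = (95/100)·(24 + 1) = 23.75.
Rank 23 is 162 and rank 24 is 165.
Interpolate: 162 + 0.75·(165 − 162) = 162 + 0.75·3 = 164.25.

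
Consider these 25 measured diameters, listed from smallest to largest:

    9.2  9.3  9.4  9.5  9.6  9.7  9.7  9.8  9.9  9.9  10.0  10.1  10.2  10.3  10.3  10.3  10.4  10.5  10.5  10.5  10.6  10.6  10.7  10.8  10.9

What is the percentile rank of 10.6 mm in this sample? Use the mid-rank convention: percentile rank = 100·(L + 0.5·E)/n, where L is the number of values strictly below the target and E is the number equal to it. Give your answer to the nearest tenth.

Count below 10.6: L = 20; count equal: E = 2; n = 25.
Percentile rank = 100·(20 + 0.5·2)/25 = 100·21/25 = 84.

84.0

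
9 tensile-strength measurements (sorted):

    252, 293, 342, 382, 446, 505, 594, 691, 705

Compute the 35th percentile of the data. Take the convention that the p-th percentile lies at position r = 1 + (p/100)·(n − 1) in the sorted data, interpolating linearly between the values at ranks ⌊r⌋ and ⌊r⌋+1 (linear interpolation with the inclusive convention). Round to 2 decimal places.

n = 9.
r = 1 + (35/100)·(9 − 1) = 1 + 2.8 = 3.8.
Rank 3 is 342 and rank 4 is 382.
Interpolate: 342 + 0.8·(382 − 342) = 342 + 0.8·40 = 374.

374.00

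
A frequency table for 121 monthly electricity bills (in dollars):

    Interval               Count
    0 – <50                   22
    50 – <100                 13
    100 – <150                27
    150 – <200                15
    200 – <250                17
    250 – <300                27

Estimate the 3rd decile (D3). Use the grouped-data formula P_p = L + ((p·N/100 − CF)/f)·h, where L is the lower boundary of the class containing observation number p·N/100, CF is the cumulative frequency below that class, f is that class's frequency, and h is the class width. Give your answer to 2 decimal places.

102.41

N = 121; target position k = 30/100 · 121 = 36.3.
Cumulative frequencies: 22, 35, 62, 77, 94, 121.
Observation 36.3 falls in the class 100 – <150.
L = 100, CF = 35, f = 27, h = 50.
P30 = 100 + ((36.3 − 35)/27)·50 = 100 + 2.40741 = 102.407.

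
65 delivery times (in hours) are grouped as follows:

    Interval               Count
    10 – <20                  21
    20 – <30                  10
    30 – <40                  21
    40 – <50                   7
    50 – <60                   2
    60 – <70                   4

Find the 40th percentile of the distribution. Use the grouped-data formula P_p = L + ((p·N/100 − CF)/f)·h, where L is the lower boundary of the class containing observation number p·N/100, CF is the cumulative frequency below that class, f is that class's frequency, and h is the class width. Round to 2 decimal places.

25.00

N = 65; target position k = 40/100 · 65 = 26.
Cumulative frequencies: 21, 31, 52, 59, 61, 65.
Observation 26 falls in the class 20 – <30.
L = 20, CF = 21, f = 10, h = 10.
P40 = 20 + ((26 − 21)/10)·10 = 20 + 5 = 25.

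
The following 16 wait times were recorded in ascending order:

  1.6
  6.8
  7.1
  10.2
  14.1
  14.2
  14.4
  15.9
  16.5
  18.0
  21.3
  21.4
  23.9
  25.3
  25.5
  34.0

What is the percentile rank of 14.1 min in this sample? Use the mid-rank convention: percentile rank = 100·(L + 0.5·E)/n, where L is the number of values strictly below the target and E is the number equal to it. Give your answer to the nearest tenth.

28.1

Count below 14.1: L = 4; count equal: E = 1; n = 16.
Percentile rank = 100·(4 + 0.5·1)/16 = 100·4.5/16 = 28.12.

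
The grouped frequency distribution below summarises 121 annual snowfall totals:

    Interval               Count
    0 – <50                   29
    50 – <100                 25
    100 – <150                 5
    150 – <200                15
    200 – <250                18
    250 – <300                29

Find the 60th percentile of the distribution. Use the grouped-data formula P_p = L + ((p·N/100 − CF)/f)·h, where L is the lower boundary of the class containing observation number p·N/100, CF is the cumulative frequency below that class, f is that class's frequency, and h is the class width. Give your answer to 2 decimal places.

N = 121; target position k = 60/100 · 121 = 72.6.
Cumulative frequencies: 29, 54, 59, 74, 92, 121.
Observation 72.6 falls in the class 150 – <200.
L = 150, CF = 59, f = 15, h = 50.
P60 = 150 + ((72.6 − 59)/15)·50 = 150 + 45.3333 = 195.333.

195.33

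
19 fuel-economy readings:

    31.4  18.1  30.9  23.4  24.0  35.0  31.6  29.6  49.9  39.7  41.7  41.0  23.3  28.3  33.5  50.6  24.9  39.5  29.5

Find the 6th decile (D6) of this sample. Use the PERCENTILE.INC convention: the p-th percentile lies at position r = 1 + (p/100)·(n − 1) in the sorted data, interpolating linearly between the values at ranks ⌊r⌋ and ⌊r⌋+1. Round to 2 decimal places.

Sorted: 18.1, 23.3, 23.4, 24.0, 24.9, 28.3, 29.5, 29.6, 30.9, 31.4, 31.6, 33.5, 35.0, 39.5, 39.7, 41.0, 41.7, 49.9, 50.6.
n = 19.
r = 1 + (60/100)·(19 − 1) = 1 + 10.8 = 11.8.
Rank 11 is 31.6 and rank 12 is 33.5.
Interpolate: 31.6 + 0.8·(33.5 − 31.6) = 31.6 + 0.8·1.9 = 33.12.

33.12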